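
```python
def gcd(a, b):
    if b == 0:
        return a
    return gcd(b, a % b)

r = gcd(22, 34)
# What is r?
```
Call trace:
gcd(a=22, b=34)
  gcd(a=34, b=22)
    gcd(a=22, b=12)
      gcd(a=12, b=10)
        gcd(a=10, b=2)
          gcd(a=2, b=0)
          -> return 2
        -> return 2
      -> return 2
    -> return 2
  -> return 2
-> return 2

Final answer: 2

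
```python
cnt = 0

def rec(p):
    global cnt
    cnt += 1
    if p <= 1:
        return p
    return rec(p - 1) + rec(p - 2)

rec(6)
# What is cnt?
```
Call trace (a repeated sub-call is expanded the first time; later identical calls just restate its return value):
rec(p=6)
  rec(p=5)
    rec(p=4)
      rec(p=3)
        rec(p=2)
          rec(p=1)
          -> return 1
          rec(p=0)
          -> return 0
        -> return 1
        rec(p=1)
        -> return 1
      -> return 2
      rec(p=2) -> return 1  (same call as traced above)
    -> return 3
    rec(p=3) -> return 2  (same call as traced above)
  -> return 5
  rec(p=4) -> return 3  (same call as traced above)
-> return 8

cnt is incremented once per call, so count the calls in each subtree. Let C(p) = number of calls made by rec(p).
C(0) = C(1) = 1 (base case, no recursion); C(p) = 1 + C(p - 1) + C(p - 2) otherwise.
C(2) = 1 + C(1) + C(0) = 1 + 1 + 1 = 3
C(3) = 1 + C(2) + C(1) = 1 + 3 + 1 = 5
C(4) = 1 + C(3) + C(2) = 1 + 5 + 3 = 9
C(5) = 1 + C(4) + C(3) = 1 + 9 + 5 = 15
C(6) = 1 + C(5) + C(4) = 1 + 15 + 9 = 25
cnt = C(6) = 25

Final answer: 25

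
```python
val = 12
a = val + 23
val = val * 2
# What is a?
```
Trace:
  val=12
  val=12, a=35
  val=24, a=35

Final answer: 35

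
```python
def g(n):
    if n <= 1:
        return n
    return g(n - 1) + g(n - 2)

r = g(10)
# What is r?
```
Call trace (a repeated sub-call is expanded the first time; later identical calls just restate its return value):
g(n=10)
  g(n=9)
    g(n=8)
      g(n=7)
        g(n=6)
          g(n=5)
            g(n=4)
              g(n=3)
                g(n=2)
                  g(n=1)
                  -> return 1
                  g(n=0)
                  -> return 0
                -> return 1
                g(n=1)
                -> return 1
              -> return 2
              g(n=2) -> return 1  (same call as traced above)
            -> return 3
            g(n=3) -> return 2  (same call as traced above)
          -> return 5
          g(n=4) -> return 3  (same call as traced above)
        -> return 8
        g(n=5) -> return 5  (same call as traced above)
      -> return 13
      g(n=6) -> return 8  (same call as traced above)
    -> return 21
    g(n=7) -> return 13  (same call as traced above)
  -> return 34
  g(n=8) -> return 21  (same call as traced above)
-> return 55

Final answer: 55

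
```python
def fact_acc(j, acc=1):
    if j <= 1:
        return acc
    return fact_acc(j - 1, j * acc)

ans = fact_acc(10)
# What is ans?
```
Call trace:
fact_acc(j=10, acc=1)
  fact_acc(j=9, acc=10)
    fact_acc(j=8, acc=90)
      fact_acc(j=7, acc=720)
        fact_acc(j=6, acc=5040)
          fact_acc(j=5, acc=30240)
            fact_acc(j=4, acc=151200)
              fact_acc(j=3, acc=604800)
                fact_acc(j=2, acc=1814400)
                  fact_acc(j=1, acc=3628800)
                  -> return 3628800
                -> return 3628800
              -> return 3628800
            -> return 3628800
          -> return 3628800
        -> return 3628800
      -> return 3628800
    -> return 3628800
  -> return 3628800
-> return 3628800

Final answer: 3628800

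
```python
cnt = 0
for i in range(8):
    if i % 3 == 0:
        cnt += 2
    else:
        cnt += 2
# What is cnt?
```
Trace:
  cnt=0
  cnt=2, i=0
  cnt=4, i=1
  cnt=6, i=2
  cnt=8, i=3
  cnt=10, i=4
  cnt=12, i=5
  cnt=14, i=6
  cnt=16, i=7

Final answer: 16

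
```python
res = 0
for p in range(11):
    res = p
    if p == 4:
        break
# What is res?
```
Trace:
  res=0
  res=0, p=0
  res=1, p=1
  res=2, p=2
  res=3, p=3
  res=4, p=4

Final answer: 4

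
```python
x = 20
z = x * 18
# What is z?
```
Trace:
  x=20
  x=20, z=360

Final answer: 360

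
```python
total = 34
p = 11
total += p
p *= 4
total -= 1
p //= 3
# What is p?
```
Trace:
  total=34
  total=34, p=11
  total=45, p=11
  total=45, p=44
  total=44, p=44
  total=44, p=14

Final answer: 14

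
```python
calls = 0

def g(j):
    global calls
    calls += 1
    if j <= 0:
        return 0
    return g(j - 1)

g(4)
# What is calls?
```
Call trace:
g(j=4)
  g(j=3)
    g(j=2)
      g(j=1)
        g(j=0)
        -> return 0
      -> return 0
    -> return 0
  -> return 0
-> return 0

calls is incremented once per call. g is entered once for each j = 4, 3, 2, 1, 0 (the j <= 0 call returns without recursing), i.e. 4 + 1 calls.
calls = 5

Final answer: 5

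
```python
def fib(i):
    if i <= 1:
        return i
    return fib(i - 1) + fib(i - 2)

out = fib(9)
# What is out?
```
Call trace (a repeated sub-call is expanded the first time; later identical calls just restate its return value):
fib(i=9)
  fib(i=8)
    fib(i=7)
      fib(i=6)
        fib(i=5)
          fib(i=4)
            fib(i=3)
              fib(i=2)
                fib(i=1)
                -> return 1
                fib(i=0)
                -> return 0
              -> return 1
              fib(i=1)
              -> return 1
            -> return 2
            fib(i=2) -> return 1  (same call as traced above)
          -> return 3
          fib(i=3) -> return 2  (same call as traced above)
        -> return 5
        fib(i=4) -> return 3  (same call as traced above)
      -> return 8
      fib(i=5) -> return 5  (same call as traced above)
    -> return 13
    fib(i=6) -> return 8  (same call as traced above)
  -> return 21
  fib(i=7) -> return 13  (same call as traced above)
-> return 34

Final answer: 34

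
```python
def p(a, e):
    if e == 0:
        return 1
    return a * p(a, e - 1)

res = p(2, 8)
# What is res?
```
Call trace:
p(a=2, e=8)
  p(a=2, e=7)
    p(a=2, e=6)
      p(a=2, e=5)
        p(a=2, e=4)
          p(a=2, e=3)
            p(a=2, e=2)
              p(a=2, e=1)
                p(a=2, e=0)
                -> return 1
              -> return 2
            -> return 4
          -> return 8
        -> return 16
      -> return 32
    -> return 64
  -> return 128
-> return 256

Final answer: 256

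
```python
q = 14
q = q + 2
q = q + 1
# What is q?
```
Trace:
  q=14
  q=16
  q=17

Final answer: 17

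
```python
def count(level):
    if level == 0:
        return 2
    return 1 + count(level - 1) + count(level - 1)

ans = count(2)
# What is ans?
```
Call trace (a repeated sub-call is expanded the first time; later identical calls just restate its return value):
count(level=2)
  count(level=1)
    count(level=0)
    -> return 2
    count(level=0)
    -> return 2
  -> return 5
  count(level=1) -> return 5  (same call as traced above)
-> return 11

Final answer: 11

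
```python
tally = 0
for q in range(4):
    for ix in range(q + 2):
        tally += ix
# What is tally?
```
Trace:
  tally=0
  tally=0, q=0, ix=0
  tally=1, q=0, ix=1
  tally=1, q=1, ix=0
  tally=2, q=1, ix=1
  tally=4, q=1, ix=2
  tally=4, q=2, ix=0
  tally=5, q=2, ix=1
  tally=7, q=2, ix=2
  tally=10, q=2, ix=3
  tally=10, q=3, ix=0
  tally=11, q=3, ix=1
  tally=13, q=3, ix=2
  tally=16, q=3, ix=3
  tally=20, q=3, ix=4

Final answer: 20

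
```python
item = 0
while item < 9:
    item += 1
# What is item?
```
Trace:
  item=0
  item=1
  item=2
  item=3
  item=4
  item=5
  item=6
  item=7
  item=8
  item=9

Final answer: 9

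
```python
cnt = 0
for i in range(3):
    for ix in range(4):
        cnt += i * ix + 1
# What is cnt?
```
Trace:
  cnt=0
  cnt=1, i=0, ix=0
  cnt=2, i=0, ix=1
  cnt=3, i=0, ix=2
  cnt=4, i=0, ix=3
  cnt=5, i=1, ix=0
  cnt=7, i=1, ix=1
  cnt=10, i=1, ix=2
  cnt=14, i=1, ix=3
  cnt=15, i=2, ix=0
  cnt=18, i=2, ix=1
  cnt=23, i=2, ix=2
  cnt=30, i=2, ix=3

Final answer: 30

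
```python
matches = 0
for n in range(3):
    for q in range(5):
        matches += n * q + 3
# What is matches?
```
Trace:
  matches=0
  matches=3, n=0, q=0
  matches=6, n=0, q=1
  matches=9, n=0, q=2
  matches=12, n=0, q=3
  matches=15, n=0, q=4
  matches=18, n=1, q=0
  matches=22, n=1, q=1
  matches=27, n=1, q=2
  matches=33, n=1, q=3
  matches=40, n=1, q=4
  matches=43, n=2, q=0
  matches=48, n=2, q=1
  matches=55, n=2, q=2
  matches=64, n=2, q=3
  matches=75, n=2, q=4

Final answer: 75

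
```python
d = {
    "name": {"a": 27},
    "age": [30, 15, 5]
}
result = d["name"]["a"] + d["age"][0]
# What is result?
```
Trace:
  d={'name': {'a': 27}, 'age': [30, 15, 5]}
  d={'name': {'a': 27}, 'age': [30, 15, 5]}, result=57

Final answer: 57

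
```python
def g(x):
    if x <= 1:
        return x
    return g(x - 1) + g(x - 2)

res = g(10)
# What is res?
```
Call trace (a repeated sub-call is expanded the first time; later identical calls just restate its return value):
g(x=10)
  g(x=9)
    g(x=8)
      g(x=7)
        g(x=6)
          g(x=5)
            g(x=4)
              g(x=3)
                g(x=2)
                  g(x=1)
                  -> return 1
                  g(x=0)
                  -> return 0
                -> return 1
                g(x=1)
                -> return 1
              -> return 2
              g(x=2) -> return 1  (same call as traced above)
            -> return 3
            g(x=3) -> return 2  (same call as traced above)
          -> return 5
          g(x=4) -> return 3  (same call as traced above)
        -> return 8
        g(x=5) -> return 5  (same call as traced above)
      -> return 13
      g(x=6) -> return 8  (same call as traced above)
    -> return 21
    g(x=7) -> return 13  (same call as traced above)
  -> return 34
  g(x=8) -> return 21  (same call as traced above)
-> return 55

Final answer: 55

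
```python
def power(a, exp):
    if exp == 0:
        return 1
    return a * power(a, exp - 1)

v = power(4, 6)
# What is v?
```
Call trace:
power(a=4, exp=6)
  power(a=4, exp=5)
    power(a=4, exp=4)
      power(a=4, exp=3)
        power(a=4, exp=2)
          power(a=4, exp=1)
            power(a=4, exp=0)
            -> return 1
          -> return 4
        -> return 16
      -> return 64
    -> return 256
  -> return 1024
-> return 4096

Final answer: 4096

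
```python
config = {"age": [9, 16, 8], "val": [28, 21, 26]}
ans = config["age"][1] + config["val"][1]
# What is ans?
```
Trace:
  config={'age': [9, 16, 8], 'val': [28, 21, 26]}
  config={'age': [9, 16, 8], 'val': [28, 21, 26]}, ans=37

Final answer: 37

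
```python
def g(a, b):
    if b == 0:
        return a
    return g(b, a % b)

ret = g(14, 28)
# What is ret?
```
Call trace:
g(a=14, b=28)
  g(a=28, b=14)
    g(a=14, b=0)
    -> return 14
  -> return 14
-> return 14

Final answer: 14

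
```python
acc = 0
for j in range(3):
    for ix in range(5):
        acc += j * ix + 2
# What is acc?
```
Trace:
  acc=0
  acc=2, j=0, ix=0
  acc=4, j=0, ix=1
  acc=6, j=0, ix=2
  acc=8, j=0, ix=3
  acc=10, j=0, ix=4
  acc=12, j=1, ix=0
  acc=15, j=1, ix=1
  acc=19, j=1, ix=2
  acc=24, j=1, ix=3
  acc=30, j=1, ix=4
  acc=32, j=2, ix=0
  acc=36, j=2, ix=1
  acc=42, j=2, ix=2
  acc=50, j=2, ix=3
  acc=60, j=2, ix=4

Final answer: 60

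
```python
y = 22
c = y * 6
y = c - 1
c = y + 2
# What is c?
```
Trace:
  y=22
  y=22, c=132
  y=131, c=132
  y=131, c=133

Final answer: 133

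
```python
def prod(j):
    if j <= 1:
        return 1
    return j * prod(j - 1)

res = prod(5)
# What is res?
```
Call trace:
prod(j=5)
  prod(j=4)
    prod(j=3)
      prod(j=2)
        prod(j=1)
        -> return 1
      -> return 2
    -> return 6
  -> return 24
-> return 120

Final answer: 120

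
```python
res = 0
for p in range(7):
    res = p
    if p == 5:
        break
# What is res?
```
Trace:
  res=0
  res=0, p=0
  res=1, p=1
  res=2, p=2
  res=3, p=3
  res=4, p=4
  res=5, p=5

Final answer: 5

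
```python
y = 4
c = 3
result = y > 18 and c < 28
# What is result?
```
Trace:
  y=4
  y=4, c=3
  y=4, c=3, result=False

Final answer: False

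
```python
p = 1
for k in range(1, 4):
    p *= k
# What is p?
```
Trace:
  p=1
  p=1, k=1
  p=2, k=2
  p=6, k=3

Final answer: 6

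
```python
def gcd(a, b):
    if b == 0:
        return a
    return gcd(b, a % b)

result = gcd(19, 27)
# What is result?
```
Call trace:
gcd(a=19, b=27)
  gcd(a=27, b=19)
    gcd(a=19, b=8)
      gcd(a=8, b=3)
        gcd(a=3, b=2)
          gcd(a=2, b=1)
            gcd(a=1, b=0)
            -> return 1
          -> return 1
        -> return 1
      -> return 1
    -> return 1
  -> return 1
-> return 1

Final answer: 1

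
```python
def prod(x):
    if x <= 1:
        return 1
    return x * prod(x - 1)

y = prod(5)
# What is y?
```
Call trace:
prod(x=5)
  prod(x=4)
    prod(x=3)
      prod(x=2)
        prod(x=1)
        -> return 1
      -> return 2
    -> return 6
  -> return 24
-> return 120

Final answer: 120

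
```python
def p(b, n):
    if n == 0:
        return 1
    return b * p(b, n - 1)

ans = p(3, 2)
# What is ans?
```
Call trace:
p(b=3, n=2)
  p(b=3, n=1)
    p(b=3, n=0)
    -> return 1
  -> return 3
-> return 9

Final answer: 9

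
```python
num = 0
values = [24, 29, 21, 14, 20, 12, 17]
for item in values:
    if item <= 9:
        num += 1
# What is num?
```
Trace:
  num=0
  num=0, item=24
  num=0, item=29
  num=0, item=21
  num=0, item=14
  num=0, item=20
  num=0, item=12
  num=0, item=17

Final answer: 0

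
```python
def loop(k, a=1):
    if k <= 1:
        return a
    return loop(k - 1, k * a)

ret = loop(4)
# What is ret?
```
Call trace:
loop(k=4, a=1)
  loop(k=3, a=4)
    loop(k=2, a=12)
      loop(k=1, a=24)
      -> return 24
    -> return 24
  -> return 24
-> return 24

Final answer: 24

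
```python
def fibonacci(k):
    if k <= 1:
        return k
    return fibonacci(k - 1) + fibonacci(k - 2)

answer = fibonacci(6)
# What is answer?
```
Call trace (a repeated sub-call is expanded the first time; later identical calls just restate its return value):
fibonacci(k=6)
  fibonacci(k=5)
    fibonacci(k=4)
      fibonacci(k=3)
        fibonacci(k=2)
          fibonacci(k=1)
          -> return 1
          fibonacci(k=0)
          -> return 0
        -> return 1
        fibonacci(k=1)
        -> return 1
      -> return 2
      fibonacci(k=2) -> return 1  (same call as traced above)
    -> return 3
    fibonacci(k=3) -> return 2  (same call as traced above)
  -> return 5
  fibonacci(k=4) -> return 3  (same call as traced above)
-> return 8

Final answer: 8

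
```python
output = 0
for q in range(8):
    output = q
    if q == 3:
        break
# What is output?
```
Trace:
  output=0
  output=0, q=0
  output=1, q=1
  output=2, q=2
  output=3, q=3

Final answer: 3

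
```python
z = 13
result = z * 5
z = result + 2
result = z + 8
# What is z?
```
Trace:
  z=13
  z=13, result=65
  z=67, result=65
  z=67, result=75

Final answer: 67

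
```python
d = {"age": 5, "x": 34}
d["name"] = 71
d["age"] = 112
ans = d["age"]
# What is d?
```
Trace:
  d={'age': 5, 'x': 34}
  d={'age': 5, 'x': 34, 'name': 71}
  d={'age': 112, 'x': 34, 'name': 71}
  d={'age': 112, 'x': 34, 'name': 71}, ans=112

Final answer: {'age': 112, 'x': 34, 'name': 71}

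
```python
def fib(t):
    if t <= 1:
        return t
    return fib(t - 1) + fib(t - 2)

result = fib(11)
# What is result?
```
Call trace (a repeated sub-call is expanded the first time; later identical calls just restate its return value):
fib(t=11)
  fib(t=10)
    fib(t=9)
      fib(t=8)
        fib(t=7)
          fib(t=6)
            fib(t=5)
              fib(t=4)
                fib(t=3)
                  fib(t=2)
                    fib(t=1)
                    -> return 1
                    fib(t=0)
                    -> return 0
                  -> return 1
                  fib(t=1)
                  -> return 1
                -> return 2
                fib(t=2) -> return 1  (same call as traced above)
              -> return 3
              fib(t=3) -> return 2  (same call as traced above)
            -> return 5
            fib(t=4) -> return 3  (same call as traced above)
          -> return 8
          fib(t=5) -> return 5  (same call as traced above)
        -> return 13
        fib(t=6) -> return 8  (same call as traced above)
      -> return 21
      fib(t=7) -> return 13  (same call as traced above)
    -> return 34
    fib(t=8) -> return 21  (same call as traced above)
  -> return 55
  fib(t=9) -> return 34  (same call as traced above)
-> return 89

Final answer: 89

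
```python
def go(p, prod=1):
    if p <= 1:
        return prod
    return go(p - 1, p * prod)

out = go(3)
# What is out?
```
Call trace:
go(p=3, prod=1)
  go(p=2, prod=3)
    go(p=1, prod=6)
    -> return 6
  -> return 6
-> return 6

Final answer: 6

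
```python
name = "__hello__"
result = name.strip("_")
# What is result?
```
Trace:
  name='__hello__'
  name='__hello__', result='hello'

Final answer: 'hello'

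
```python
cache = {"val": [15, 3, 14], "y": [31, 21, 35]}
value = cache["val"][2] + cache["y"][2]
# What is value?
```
Trace:
  cache={'val': [15, 3, 14], 'y': [31, 21, 35]}
  cache={'val': [15, 3, 14], 'y': [31, 21, 35]}, value=49

Final answer: 49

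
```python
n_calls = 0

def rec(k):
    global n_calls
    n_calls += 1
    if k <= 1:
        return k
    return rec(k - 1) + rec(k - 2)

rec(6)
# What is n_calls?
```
Call trace (a repeated sub-call is expanded the first time; later identical calls just restate its return value):
rec(k=6)
  rec(k=5)
    rec(k=4)
      rec(k=3)
        rec(k=2)
          rec(k=1)
          -> return 1
          rec(k=0)
          -> return 0
        -> return 1
        rec(k=1)
        -> return 1
      -> return 2
      rec(k=2) -> return 1  (same call as traced above)
    -> return 3
    rec(k=3) -> return 2  (same call as traced above)
  -> return 5
  rec(k=4) -> return 3  (same call as traced above)
-> return 8

n_calls is incremented once per call, so count the calls in each subtree. Let C(k) = number of calls made by rec(k).
C(0) = C(1) = 1 (base case, no recursion); C(k) = 1 + C(k - 1) + C(k - 2) otherwise.
C(2) = 1 + C(1) + C(0) = 1 + 1 + 1 = 3
C(3) = 1 + C(2) + C(1) = 1 + 3 + 1 = 5
C(4) = 1 + C(3) + C(2) = 1 + 5 + 3 = 9
C(5) = 1 + C(4) + C(3) = 1 + 9 + 5 = 15
C(6) = 1 + C(5) + C(4) = 1 + 15 + 9 = 25
n_calls = C(6) = 25

Final answer: 25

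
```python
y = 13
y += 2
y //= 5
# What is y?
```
Trace:
  y=13
  y=15
  y=3

Final answer: 3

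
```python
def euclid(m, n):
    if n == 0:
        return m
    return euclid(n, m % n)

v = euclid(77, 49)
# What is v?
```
Call trace:
euclid(m=77, n=49)
  euclid(m=49, n=28)
    euclid(m=28, n=21)
      euclid(m=21, n=7)
        euclid(m=7, n=0)
        -> return 7
      -> return 7
    -> return 7
  -> return 7
-> return 7

Final answer: 7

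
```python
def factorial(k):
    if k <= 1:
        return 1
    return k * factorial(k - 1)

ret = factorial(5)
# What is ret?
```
Call trace:
factorial(k=5)
  factorial(k=4)
    factorial(k=3)
      factorial(k=2)
        factorial(k=1)
        -> return 1
      -> return 2
    -> return 6
  -> return 24
-> return 120

Final answer: 120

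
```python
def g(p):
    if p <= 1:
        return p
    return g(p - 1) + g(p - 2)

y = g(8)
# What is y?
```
Call trace (a repeated sub-call is expanded the first time; later identical calls just restate its return value):
g(p=8)
  g(p=7)
    g(p=6)
      g(p=5)
        g(p=4)
          g(p=3)
            g(p=2)
              g(p=1)
              -> return 1
              g(p=0)
              -> return 0
            -> return 1
            g(p=1)
            -> return 1
          -> return 2
          g(p=2) -> return 1  (same call as traced above)
        -> return 3
        g(p=3) -> return 2  (same call as traced above)
      -> return 5
      g(p=4) -> return 3  (same call as traced above)
    -> return 8
    g(p=5) -> return 5  (same call as traced above)
  -> return 13
  g(p=6) -> return 8  (same call as traced above)
-> return 21

Final answer: 21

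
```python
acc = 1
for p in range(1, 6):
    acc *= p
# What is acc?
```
Trace:
  acc=1
  acc=1, p=1
  acc=2, p=2
  acc=6, p=3
  acc=24, p=4
  acc=120, p=5

Final answer: 120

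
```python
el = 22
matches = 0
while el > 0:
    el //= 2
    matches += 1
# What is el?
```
Trace:
  el=22
  el=22, matches=0
  el=11, matches=1
  el=5, matches=2
  el=2, matches=3
  el=1, matches=4
  el=0, matches=5

Final answer: 0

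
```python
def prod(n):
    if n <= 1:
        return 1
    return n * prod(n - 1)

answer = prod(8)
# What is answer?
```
Call trace:
prod(n=8)
  prod(n=7)
    prod(n=6)
      prod(n=5)
        prod(n=4)
          prod(n=3)
            prod(n=2)
              prod(n=1)
              -> return 1
            -> return 2
          -> return 6
        -> return 24
      -> return 120
    -> return 720
  -> return 5040
-> return 40320

Final answer: 40320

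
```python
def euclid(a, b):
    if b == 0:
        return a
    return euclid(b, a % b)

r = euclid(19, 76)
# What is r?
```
Call trace:
euclid(a=19, b=76)
  euclid(a=76, b=19)
    euclid(a=19, b=0)
    -> return 19
  -> return 19
-> return 19

Final answer: 19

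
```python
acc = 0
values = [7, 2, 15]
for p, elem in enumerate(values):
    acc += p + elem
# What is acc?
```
Trace:
  acc=0
  acc=7, p=0, elem=7
  acc=10, p=1, elem=2
  acc=27, p=2, elem=15

Final answer: 27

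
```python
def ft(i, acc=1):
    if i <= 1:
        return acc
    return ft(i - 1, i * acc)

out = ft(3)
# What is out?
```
Call trace:
ft(i=3, acc=1)
  ft(i=2, acc=3)
    ft(i=1, acc=6)
    -> return 6
  -> return 6
-> return 6

Final answer: 6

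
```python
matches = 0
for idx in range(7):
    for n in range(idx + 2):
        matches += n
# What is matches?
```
Trace:
  matches=0
  matches=0, idx=0, n=0
  matches=1, idx=0, n=1
  matches=1, idx=1, n=0
  matches=2, idx=1, n=1
  matches=4, idx=1, n=2
  matches=4, idx=2, n=0
  matches=5, idx=2, n=1
  matches=7, idx=2, n=2
  matches=10, idx=2, n=3
  matches=10, idx=3, n=0
  matches=11, idx=3, n=1
  matches=13, idx=3, n=2
  matches=16, idx=3, n=3
  matches=20, idx=3, n=4
  matches=20, idx=4, n=0
  matches=21, idx=4, n=1
  matches=23, idx=4, n=2
  matches=26, idx=4, n=3
  matches=30, idx=4, n=4
  matches=35, idx=4, n=5
  matches=35, idx=5, n=0
  matches=36, idx=5, n=1
  matches=38, idx=5, n=2
  matches=41, idx=5, n=3
  matches=45, idx=5, n=4
  matches=50, idx=5, n=5
  matches=56, idx=5, n=6
  matches=56, idx=6, n=0
  matches=57, idx=6, n=1
  matches=59, idx=6, n=2
  matches=62, idx=6, n=3
  matches=66, idx=6, n=4
  matches=71, idx=6, n=5
  matches=77, idx=6, n=6
  matches=84, idx=6, n=7

Final answer: 84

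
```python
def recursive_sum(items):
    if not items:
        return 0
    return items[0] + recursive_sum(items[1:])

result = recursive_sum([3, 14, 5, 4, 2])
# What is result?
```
Call trace:
recursive_sum(items=[3, 14, 5, 4, 2])
  recursive_sum(items=[14, 5, 4, 2])
    recursive_sum(items=[5, 4, 2])
      recursive_sum(items=[4, 2])
        recursive_sum(items=[2])
          recursive_sum(items=[])
          -> return 0
        -> return 2
      -> return 6
    -> return 11
  -> return 25
-> return 28

Final answer: 28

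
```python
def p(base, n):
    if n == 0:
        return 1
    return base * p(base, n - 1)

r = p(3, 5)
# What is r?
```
Call trace:
p(base=3, n=5)
  p(base=3, n=4)
    p(base=3, n=3)
      p(base=3, n=2)
        p(base=3, n=1)
          p(base=3, n=0)
          -> return 1
        -> return 3
      -> return 9
    -> return 27
  -> return 81
-> return 243

Final answer: 243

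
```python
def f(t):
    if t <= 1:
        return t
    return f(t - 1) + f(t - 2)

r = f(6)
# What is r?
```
Call trace (a repeated sub-call is expanded the first time; later identical calls just restate its return value):
f(t=6)
  f(t=5)
    f(t=4)
      f(t=3)
        f(t=2)
          f(t=1)
          -> return 1
          f(t=0)
          -> return 0
        -> return 1
        f(t=1)
        -> return 1
      -> return 2
      f(t=2) -> return 1  (same call as traced above)
    -> return 3
    f(t=3) -> return 2  (same call as traced above)
  -> return 5
  f(t=4) -> return 3  (same call as traced above)
-> return 8

Final answer: 8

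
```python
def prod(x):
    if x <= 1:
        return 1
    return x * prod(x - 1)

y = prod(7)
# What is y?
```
Call trace:
prod(x=7)
  prod(x=6)
    prod(x=5)
      prod(x=4)
        prod(x=3)
          prod(x=2)
            prod(x=1)
            -> return 1
          -> return 2
        -> return 6
      -> return 24
    -> return 120
  -> return 720
-> return 5040

Final answer: 5040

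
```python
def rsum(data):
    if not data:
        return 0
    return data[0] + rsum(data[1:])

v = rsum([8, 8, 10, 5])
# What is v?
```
Call trace:
rsum(data=[8, 8, 10, 5])
  rsum(data=[8, 10, 5])
    rsum(data=[10, 5])
      rsum(data=[5])
        rsum(data=[])
        -> return 0
      -> return 5
    -> return 15
  -> return 23
-> return 31

Final answer: 31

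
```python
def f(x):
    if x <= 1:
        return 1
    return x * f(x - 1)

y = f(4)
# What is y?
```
Call trace:
f(x=4)
  f(x=3)
    f(x=2)
      f(x=1)
      -> return 1
    -> return 2
  -> return 6
-> return 24

Final answer: 24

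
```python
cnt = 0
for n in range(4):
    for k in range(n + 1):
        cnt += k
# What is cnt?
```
Trace:
  cnt=0
  cnt=0, n=0, k=0
  cnt=0, n=1, k=0
  cnt=1, n=1, k=1
  cnt=1, n=2, k=0
  cnt=2, n=2, k=1
  cnt=4, n=2, k=2
  cnt=4, n=3, k=0
  cnt=5, n=3, k=1
  cnt=7, n=3, k=2
  cnt=10, n=3, k=3

Final answer: 10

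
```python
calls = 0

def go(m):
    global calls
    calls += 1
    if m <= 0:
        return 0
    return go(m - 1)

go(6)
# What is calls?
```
Call trace:
go(m=6)
  go(m=5)
    go(m=4)
      go(m=3)
        go(m=2)
          go(m=1)
            go(m=0)
            -> return 0
          -> return 0
        -> return 0
      -> return 0
    -> return 0
  -> return 0
-> return 0

calls is incremented once per call. go is entered once for each m = 6, 5, 4, 3, 2, 1, 0 (the m <= 0 call returns without recursing), i.e. 6 + 1 calls.
calls = 7

Final answer: 7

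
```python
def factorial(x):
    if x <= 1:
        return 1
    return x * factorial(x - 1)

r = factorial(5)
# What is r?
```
Call trace:
factorial(x=5)
  factorial(x=4)
    factorial(x=3)
      factorial(x=2)
        factorial(x=1)
        -> return 1
      -> return 2
    -> return 6
  -> return 24
-> return 120

Final answer: 120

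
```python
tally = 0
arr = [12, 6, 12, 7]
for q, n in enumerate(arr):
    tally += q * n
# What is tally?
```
Trace:
  tally=0
  tally=0, q=0, n=12
  tally=6, q=1, n=6
  tally=30, q=2, n=12
  tally=51, q=3, n=7

Final answer: 51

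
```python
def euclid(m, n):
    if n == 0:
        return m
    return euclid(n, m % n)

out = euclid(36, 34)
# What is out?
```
Call trace:
euclid(m=36, n=34)
  euclid(m=34, n=2)
    euclid(m=2, n=0)
    -> return 2
  -> return 2
-> return 2

Final answer: 2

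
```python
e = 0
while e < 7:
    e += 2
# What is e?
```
Trace:
  e=0
  e=2
  e=4
  e=6
  e=8

Final answer: 8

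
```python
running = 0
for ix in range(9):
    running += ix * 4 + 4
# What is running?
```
Trace:
  running=0
  running=4, ix=0
  running=12, ix=1
  running=24, ix=2
  running=40, ix=3
  running=60, ix=4
  running=84, ix=5
  running=112, ix=6
  running=144, ix=7
  running=180, ix=8

Final answer: 180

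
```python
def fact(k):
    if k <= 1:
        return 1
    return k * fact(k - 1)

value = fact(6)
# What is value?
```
Call trace:
fact(k=6)
  fact(k=5)
    fact(k=4)
      fact(k=3)
        fact(k=2)
          fact(k=1)
          -> return 1
        -> return 2
      -> return 6
    -> return 24
  -> return 120
-> return 720

Final answer: 720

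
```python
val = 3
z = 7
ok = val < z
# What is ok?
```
Trace:
  val=3
  val=3, z=7
  val=3, z=7, ok=True

Final answer: True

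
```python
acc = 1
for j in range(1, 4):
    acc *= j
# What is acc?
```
Trace:
  acc=1
  acc=1, j=1
  acc=2, j=2
  acc=6, j=3

Final answer: 6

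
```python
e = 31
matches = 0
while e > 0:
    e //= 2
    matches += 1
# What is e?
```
Trace:
  e=31
  e=31, matches=0
  e=15, matches=1
  e=7, matches=2
  e=3, matches=3
  e=1, matches=4
  e=0, matches=5

Final answer: 0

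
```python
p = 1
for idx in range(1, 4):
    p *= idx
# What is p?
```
Trace:
  p=1
  p=1, idx=1
  p=2, idx=2
  p=6, idx=3

Final answer: 6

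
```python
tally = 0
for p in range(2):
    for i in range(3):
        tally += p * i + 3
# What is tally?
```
Trace:
  tally=0
  tally=3, p=0, i=0
  tally=6, p=0, i=1
  tally=9, p=0, i=2
  tally=12, p=1, i=0
  tally=16, p=1, i=1
  tally=21, p=1, i=2

Final answer: 21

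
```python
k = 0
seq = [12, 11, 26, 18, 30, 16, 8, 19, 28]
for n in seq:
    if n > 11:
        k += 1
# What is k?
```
Trace:
  k=0
  k=1, n=12
  k=1, n=11
  k=2, n=26
  k=3, n=18
  k=4, n=30
  k=5, n=16
  k=5, n=8
  k=6, n=19
  k=7, n=28

Final answer: 7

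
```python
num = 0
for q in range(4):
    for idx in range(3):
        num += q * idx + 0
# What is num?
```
Trace:
  num=0
  num=0, q=0, idx=0
  num=0, q=0, idx=1
  num=0, q=0, idx=2
  num=0, q=1, idx=0
  num=1, q=1, idx=1
  num=3, q=1, idx=2
  num=3, q=2, idx=0
  num=5, q=2, idx=1
  num=9, q=2, idx=2
  num=9, q=3, idx=0
  num=12, q=3, idx=1
  num=18, q=3, idx=2

Final answer: 18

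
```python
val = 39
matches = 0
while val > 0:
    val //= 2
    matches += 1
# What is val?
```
Trace:
  val=39
  val=39, matches=0
  val=19, matches=1
  val=9, matches=2
  val=4, matches=3
  val=2, matches=4
  val=1, matches=5
  val=0, matches=6

Final answer: 0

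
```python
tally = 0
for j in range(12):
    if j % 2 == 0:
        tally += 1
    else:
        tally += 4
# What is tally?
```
Trace:
  tally=0
  tally=1, j=0
  tally=5, j=1
  tally=6, j=2
  tally=10, j=3
  tally=11, j=4
  tally=15, j=5
  tally=16, j=6
  tally=20, j=7
  tally=21, j=8
  tally=25, j=9
  tally=26, j=10
  tally=30, j=11

Final answer: 30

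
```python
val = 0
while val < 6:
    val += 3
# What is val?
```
Trace:
  val=0
  val=3
  val=6

Final answer: 6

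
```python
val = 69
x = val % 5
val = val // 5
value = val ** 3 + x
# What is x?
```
Trace:
  val=69
  val=69, x=4
  val=13, x=4
  val=13, x=4, value=2201

Final answer: 4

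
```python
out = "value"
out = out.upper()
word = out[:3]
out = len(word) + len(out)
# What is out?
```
Trace:
  out='value'
  out='VALUE'
  out='VALUE', word='VAL'
  out=8, word='VAL'

Final answer: 8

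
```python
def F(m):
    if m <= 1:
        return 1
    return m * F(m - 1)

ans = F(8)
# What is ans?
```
Call trace:
F(m=8)
  F(m=7)
    F(m=6)
      F(m=5)
        F(m=4)
          F(m=3)
            F(m=2)
              F(m=1)
              -> return 1
            -> return 2
          -> return 6
        -> return 24
      -> return 120
    -> return 720
  -> return 5040
-> return 40320

Final answer: 40320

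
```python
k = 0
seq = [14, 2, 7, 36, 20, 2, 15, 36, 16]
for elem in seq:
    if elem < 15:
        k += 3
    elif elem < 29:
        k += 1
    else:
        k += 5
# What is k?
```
Trace:
  k=0
  k=3, elem=14
  k=6, elem=2
  k=9, elem=7
  k=14, elem=36
  k=15, elem=20
  k=18, elem=2
  k=19, elem=15
  k=24, elem=36
  k=25, elem=16

Final answer: 25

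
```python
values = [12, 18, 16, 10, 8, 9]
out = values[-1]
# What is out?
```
Trace:
  values=[12, 18, 16, 10, 8, 9]
  values=[12, 18, 16, 10, 8, 9], out=9

Final answer: 9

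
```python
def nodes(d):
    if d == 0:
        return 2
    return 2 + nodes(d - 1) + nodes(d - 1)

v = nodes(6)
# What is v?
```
Call trace (a repeated sub-call is expanded the first time; later identical calls just restate its return value):
nodes(d=6)
  nodes(d=5)
    nodes(d=4)
      nodes(d=3)
        nodes(d=2)
          nodes(d=1)
            nodes(d=0)
            -> return 2
            nodes(d=0)
            -> return 2
          -> return 6
          nodes(d=1) -> return 6  (same call as traced above)
        -> return 14
        nodes(d=2) -> return 14  (same call as traced above)
      -> return 30
      nodes(d=3) -> return 30  (same call as traced above)
    -> return 62
    nodes(d=4) -> return 62  (same call as traced above)
  -> return 126
  nodes(d=5) -> return 126  (same call as traced above)
-> return 254

Final answer: 254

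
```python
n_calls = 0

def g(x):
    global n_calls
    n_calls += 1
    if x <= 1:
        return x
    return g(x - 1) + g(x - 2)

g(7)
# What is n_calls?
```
Call trace (a repeated sub-call is expanded the first time; later identical calls just restate its return value):
g(x=7)
  g(x=6)
    g(x=5)
      g(x=4)
        g(x=3)
          g(x=2)
            g(x=1)
            -> return 1
            g(x=0)
            -> return 0
          -> return 1
          g(x=1)
          -> return 1
        -> return 2
        g(x=2) -> return 1  (same call as traced above)
      -> return 3
      g(x=3) -> return 2  (same call as traced above)
    -> return 5
    g(x=4) -> return 3  (same call as traced above)
  -> return 8
  g(x=5) -> return 5  (same call as traced above)
-> return 13

n_calls is incremented once per call, so count the calls in each subtree. Let C(x) = number of calls made by g(x).
C(0) = C(1) = 1 (base case, no recursion); C(x) = 1 + C(x - 1) + C(x - 2) otherwise.
C(2) = 1 + C(1) + C(0) = 1 + 1 + 1 = 3
C(3) = 1 + C(2) + C(1) = 1 + 3 + 1 = 5
C(4) = 1 + C(3) + C(2) = 1 + 5 + 3 = 9
C(5) = 1 + C(4) + C(3) = 1 + 9 + 5 = 15
C(6) = 1 + C(5) + C(4) = 1 + 15 + 9 = 25
C(7) = 1 + C(6) + C(5) = 1 + 25 + 15 = 41
n_calls = C(7) = 41

Final answer: 41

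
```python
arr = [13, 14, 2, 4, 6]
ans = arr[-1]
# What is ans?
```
Trace:
  arr=[13, 14, 2, 4, 6]
  arr=[13, 14, 2, 4, 6], ans=6

Final answer: 6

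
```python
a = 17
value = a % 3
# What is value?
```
Trace:
  a=17
  a=17, value=2

Final answer: 2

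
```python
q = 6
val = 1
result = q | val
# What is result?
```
Trace:
  q=6
  q=6, val=1
  q=6, val=1, result=7

Final answer: 7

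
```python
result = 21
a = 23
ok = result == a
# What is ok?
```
Trace:
  result=21
  result=21, a=23
  result=21, a=23, ok=False

Final answer: False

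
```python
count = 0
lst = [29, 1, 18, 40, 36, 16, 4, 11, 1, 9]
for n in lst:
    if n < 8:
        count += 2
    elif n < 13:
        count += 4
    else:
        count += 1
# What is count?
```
Trace:
  count=0
  count=1, n=29
  count=3, n=1
  count=4, n=18
  count=5, n=40
  count=6, n=36
  count=7, n=16
  count=9, n=4
  count=13, n=11
  count=15, n=1
  count=19, n=9

Final answer: 19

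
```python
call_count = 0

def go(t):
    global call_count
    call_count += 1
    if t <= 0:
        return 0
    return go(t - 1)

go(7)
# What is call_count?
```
Call trace:
go(t=7)
  go(t=6)
    go(t=5)
      go(t=4)
        go(t=3)
          go(t=2)
            go(t=1)
              go(t=0)
              -> return 0
            -> return 0
          -> return 0
        -> return 0
      -> return 0
    -> return 0
  -> return 0
-> return 0

call_count is incremented once per call. go is entered once for each t = 7, 6, 5, 4, 3, 2, 1, 0 (the t <= 0 call returns without recursing), i.e. 7 + 1 calls.
call_count = 8

Final answer: 8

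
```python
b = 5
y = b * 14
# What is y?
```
Trace:
  b=5
  b=5, y=70

Final answer: 70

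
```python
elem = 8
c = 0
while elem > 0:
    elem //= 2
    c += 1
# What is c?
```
Trace:
  elem=8
  elem=8, c=0
  elem=4, c=1
  elem=2, c=2
  elem=1, c=3
  elem=0, c=4

Final answer: 4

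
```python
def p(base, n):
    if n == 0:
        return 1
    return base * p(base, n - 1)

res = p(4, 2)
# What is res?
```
Call trace:
p(base=4, n=2)
  p(base=4, n=1)
    p(base=4, n=0)
    -> return 1
  -> return 4
-> return 16

Final answer: 16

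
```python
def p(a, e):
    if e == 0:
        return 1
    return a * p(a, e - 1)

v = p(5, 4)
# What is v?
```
Call trace:
p(a=5, e=4)
  p(a=5, e=3)
    p(a=5, e=2)
      p(a=5, e=1)
        p(a=5, e=0)
        -> return 1
      -> return 5
    -> return 25
  -> return 125
-> return 625

Final answer: 625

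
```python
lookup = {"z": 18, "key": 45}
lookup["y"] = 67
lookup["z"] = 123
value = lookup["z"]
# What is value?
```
Trace:
  lookup={'z': 18, 'key': 45}
  lookup={'z': 18, 'key': 45, 'y': 67}
  lookup={'z': 123, 'key': 45, 'y': 67}
  lookup={'z': 123, 'key': 45, 'y': 67}, value=123

Final answer: 123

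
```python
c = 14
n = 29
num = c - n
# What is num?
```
Trace:
  c=14
  c=14, n=29
  c=14, n=29, num=-15

Final answer: -15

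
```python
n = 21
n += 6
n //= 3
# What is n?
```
Trace:
  n=21
  n=27
  n=9

Final answer: 9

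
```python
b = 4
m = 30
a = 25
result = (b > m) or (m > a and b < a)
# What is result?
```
Trace:
  b=4
  b=4, m=30
  b=4, m=30, a=25
  b=4, m=30, a=25, result=True

Final answer: True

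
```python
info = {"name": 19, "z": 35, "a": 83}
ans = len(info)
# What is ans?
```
Trace:
  info={'name': 19, 'z': 35, 'a': 83}
  info={'name': 19, 'z': 35, 'a': 83}, ans=3

Final answer: 3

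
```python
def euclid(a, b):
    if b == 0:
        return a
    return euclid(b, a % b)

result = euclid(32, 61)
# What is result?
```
Call trace:
euclid(a=32, b=61)
  euclid(a=61, b=32)
    euclid(a=32, b=29)
      euclid(a=29, b=3)
        euclid(a=3, b=2)
          euclid(a=2, b=1)
            euclid(a=1, b=0)
            -> return 1
          -> return 1
        -> return 1
      -> return 1
    -> return 1
  -> return 1
-> return 1

Final answer: 1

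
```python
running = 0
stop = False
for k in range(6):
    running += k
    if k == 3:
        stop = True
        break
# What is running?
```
Trace:
  running=0
  running=0, stop=False
  running=0, stop=False, k=0
  running=1, stop=False, k=1
  running=3, stop=False, k=2
  running=6, stop=True, k=3

Final answer: 6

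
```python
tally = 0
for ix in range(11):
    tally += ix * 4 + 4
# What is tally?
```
Trace:
  tally=0
  tally=4, ix=0
  tally=12, ix=1
  tally=24, ix=2
  tally=40, ix=3
  tally=60, ix=4
  tally=84, ix=5
  tally=112, ix=6
  tally=144, ix=7
  tally=180, ix=8
  tally=220, ix=9
  tally=264, ix=10

Final answer: 264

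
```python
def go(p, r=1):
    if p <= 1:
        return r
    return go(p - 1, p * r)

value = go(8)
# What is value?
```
Call trace:
go(p=8, r=1)
  go(p=7, r=8)
    go(p=6, r=56)
      go(p=5, r=336)
        go(p=4, r=1680)
          go(p=3, r=6720)
            go(p=2, r=20160)
              go(p=1, r=40320)
              -> return 40320
            -> return 40320
          -> return 40320
        -> return 40320
      -> return 40320
    -> return 40320
  -> return 40320
-> return 40320

Final answer: 40320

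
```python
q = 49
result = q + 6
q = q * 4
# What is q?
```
Trace:
  q=49
  q=49, result=55
  q=196, result=55

Final answer: 196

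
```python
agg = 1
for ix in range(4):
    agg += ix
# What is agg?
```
Trace:
  agg=1
  agg=1, ix=0
  agg=2, ix=1
  agg=4, ix=2
  agg=7, ix=3

Final answer: 7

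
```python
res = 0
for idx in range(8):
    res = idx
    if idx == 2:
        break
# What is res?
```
Trace:
  res=0
  res=0, idx=0
  res=1, idx=1
  res=2, idx=2

Final answer: 2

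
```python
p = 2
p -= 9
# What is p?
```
Trace:
  p=2
  p=-7

Final answer: -7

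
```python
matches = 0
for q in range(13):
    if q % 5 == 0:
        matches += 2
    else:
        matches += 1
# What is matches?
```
Trace:
  matches=0
  matches=2, q=0
  matches=3, q=1
  matches=4, q=2
  matches=5, q=3
  matches=6, q=4
  matches=8, q=5
  matches=9, q=6
  matches=10, q=7
  matches=11, q=8
  matches=12, q=9
  matches=14, q=10
  matches=15, q=11
  matches=16, q=12

Final answer: 16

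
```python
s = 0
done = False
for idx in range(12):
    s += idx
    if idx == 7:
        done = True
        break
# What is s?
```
Trace:
  s=0
  s=0, done=False
  s=0, done=False, idx=0
  s=1, done=False, idx=1
  s=3, done=False, idx=2
  s=6, done=False, idx=3
  s=10, done=False, idx=4
  s=15, done=False, idx=5
  s=21, done=False, idx=6
  s=28, done=True, idx=7

Final answer: 28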